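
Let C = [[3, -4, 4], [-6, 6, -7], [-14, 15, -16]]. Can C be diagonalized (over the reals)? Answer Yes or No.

No

Characteristic polynomial: p(μ) = μ^3 + 7μ^2 + 11μ + 5 = (μ + 1)^2(μ + 5).
μ = -1 has algebraic multiplicity 2; rank(C + 1I) = 2, so geometric multiplicity = 1.
Geometric multiplicity < algebraic multiplicity, so C is not diagonalizable.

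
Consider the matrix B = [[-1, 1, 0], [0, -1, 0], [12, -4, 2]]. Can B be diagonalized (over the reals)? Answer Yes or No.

Characteristic polynomial: p(r) = r^3 - 3r - 2 = (r - 2)(r + 1)^2.
r = -1 has algebraic multiplicity 2; rank(B + 1I) = 2, so geometric multiplicity = 1.
Geometric multiplicity < algebraic multiplicity, so B is not diagonalizable.

No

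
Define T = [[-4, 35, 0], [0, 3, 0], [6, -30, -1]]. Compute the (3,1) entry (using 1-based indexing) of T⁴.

Characteristic polynomial: r^3 + 2r^2 - 11r - 12 = (r - 3)(r + 1)(r + 4), so the eigenvalues are -4, -1, 3.
r=-4: eigenvector (1, 0, -2).
r=3: eigenvector (5, 1, 0).
r=-1: eigenvector (0, 0, 1).
P = [[1, 5, 0], [0, 1, 0], [-2, 0, 1]], D = diag(-4, 3, -1), P⁻¹ = [[1, -5, 0], [0, 1, 0], [2, -10, 1]].
T⁴ = P·diag(256, 81, 1)·P⁻¹ = [[256, -875, 0], [0, 81, 0], [-510, 2550, 1]].
The requested entry is -510.

-510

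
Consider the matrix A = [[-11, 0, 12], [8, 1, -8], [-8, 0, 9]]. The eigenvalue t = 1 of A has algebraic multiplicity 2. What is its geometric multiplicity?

2

A − 1I = [[-12, 0, 12], [8, 0, -8], [-8, 0, 8]].
This matrix has rank 1, so its null space has dimension 3 − 1 = 2.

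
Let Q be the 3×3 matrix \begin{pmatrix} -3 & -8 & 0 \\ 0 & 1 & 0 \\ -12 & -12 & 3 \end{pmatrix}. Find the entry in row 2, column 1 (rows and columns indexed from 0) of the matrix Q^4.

480

Characteristic polynomial: μ^3 - μ^2 - 9μ + 9 = (μ - 3)(μ - 1)(μ + 3), so the eigenvalues are -3, 1, 3.
μ=-3: eigenvector (1, 0, 2).
μ=1: eigenvector (-2, 1, -6).
μ=3: eigenvector (0, 0, 1).
P = [[1, -2, 0], [0, 1, 0], [2, -6, 1]], D = diag(-3, 1, 3), P⁻¹ = [[1, 2, 0], [0, 1, 0], [-2, 2, 1]].
Q⁴ = P·diag(81, 1, 81)·P⁻¹ = [[81, 160, 0], [0, 1, 0], [0, 480, 81]].
The requested entry is 480.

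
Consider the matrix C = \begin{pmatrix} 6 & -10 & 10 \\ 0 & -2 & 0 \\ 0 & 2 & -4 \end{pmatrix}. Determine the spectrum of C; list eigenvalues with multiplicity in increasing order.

-4, -2, 6

Characteristic polynomial: p(r) = r^3 - 28r - 48 = (r - 6)(r + 2)(r + 4).
Roots (with multiplicity): -4, -2, 6.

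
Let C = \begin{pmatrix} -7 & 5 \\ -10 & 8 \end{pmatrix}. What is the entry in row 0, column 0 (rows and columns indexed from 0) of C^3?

-43

Characteristic polynomial: λ^2 - λ - 6 = (λ - 3)(λ + 2), so the eigenvalues are -2, 3.
λ=-2: eigenvector (-1, -1).
λ=3: eigenvector (1, 2).
P = [[-1, 1], [-1, 2]], D = diag(-2, 3), P⁻¹ = [[-2, 1], [-1, 1]].
C³ = P·diag(-8, 27)·P⁻¹ = [[-43, 35], [-70, 62]].
The requested entry is -43.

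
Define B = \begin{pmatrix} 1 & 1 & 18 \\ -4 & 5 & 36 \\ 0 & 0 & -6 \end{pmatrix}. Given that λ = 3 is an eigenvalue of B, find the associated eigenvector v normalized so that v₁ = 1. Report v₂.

2

B − 3I = [[-2, 1, 18], [-4, 2, 36], [0, 0, -9]].
Solving (B − 3I)v = 0 gives the eigenspace spanned by (1, 2, 0).
With v₁ = 1, v = (1, 2, 0), so v₂ = 2.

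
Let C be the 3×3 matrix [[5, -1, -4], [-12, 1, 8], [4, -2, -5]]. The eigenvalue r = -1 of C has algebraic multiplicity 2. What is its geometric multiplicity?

C + 1I = [[6, -1, -4], [-12, 2, 8], [4, -2, -4]].
This matrix has rank 2, so its null space has dimension 3 − 2 = 1.

1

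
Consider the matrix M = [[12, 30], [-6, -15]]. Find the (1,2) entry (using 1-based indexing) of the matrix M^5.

Characteristic polynomial: r^2 + 3r = r(r + 3), so the eigenvalues are -3, 0.
r=-3: eigenvector (-2, 1).
r=0: eigenvector (5, -2).
P = [[-2, 5], [1, -2]], D = diag(-3, 0), P⁻¹ = [[2, 5], [1, 2]].
M⁵ = P·diag(-243, 0)·P⁻¹ = [[972, 2430], [-486, -1215]].
The requested entry is 2430.

2430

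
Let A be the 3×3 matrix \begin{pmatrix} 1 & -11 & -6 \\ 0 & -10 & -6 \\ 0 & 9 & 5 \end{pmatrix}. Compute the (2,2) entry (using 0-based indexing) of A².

-29

Characteristic polynomial: λ^3 + 4λ^2 - λ - 4 = (λ - 1)(λ + 1)(λ + 4), so the eigenvalues are -4, -1, 1.
λ=-4: eigenvector (-1, -1, 1).
λ=1: eigenvector (1, 0, 0).
λ=-1: eigenvector (2, 2, -3).
P = [[-1, 1, 2], [-1, 0, 2], [1, 0, -3]], D = diag(-4, 1, -1), P⁻¹ = [[0, -3, -2], [1, -1, 0], [0, -1, -1]].
A² = P·diag(16, 1, 1)·P⁻¹ = [[1, 45, 30], [0, 46, 30], [0, -45, -29]].
The requested entry is -29.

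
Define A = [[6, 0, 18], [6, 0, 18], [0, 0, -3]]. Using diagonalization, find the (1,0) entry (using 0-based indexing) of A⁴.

1296

Characteristic polynomial: r^3 - 3r^2 - 18r = r(r - 6)(r + 3), so the eigenvalues are -3, 0, 6.
r=-3: eigenvector (-2, -2, 1).
r=0: eigenvector (0, 1, 0).
r=6: eigenvector (1, 1, 0).
P = [[-2, 0, 1], [-2, 1, 1], [1, 0, 0]], D = diag(-3, 0, 6), P⁻¹ = [[0, 0, 1], [-1, 1, 0], [1, 0, 2]].
A⁴ = P·diag(81, 0, 1296)·P⁻¹ = [[1296, 0, 2430], [1296, 0, 2430], [0, 0, 81]].
The requested entry is 1296.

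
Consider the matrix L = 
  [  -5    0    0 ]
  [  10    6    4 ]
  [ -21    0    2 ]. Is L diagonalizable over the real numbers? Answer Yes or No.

Yes

Characteristic polynomial: p(r) = r^3 - 3r^2 - 28r + 60 = (r - 6)(r - 2)(r + 5).
All 3 eigenvalues are distinct, so L is diagonalizable.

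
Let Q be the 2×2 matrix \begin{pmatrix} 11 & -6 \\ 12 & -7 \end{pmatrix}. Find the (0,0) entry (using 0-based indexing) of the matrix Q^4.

1249

Characteristic polynomial: μ^2 - 4μ - 5 = (μ - 5)(μ + 1), so the eigenvalues are -1, 5.
μ=-1: eigenvector (1, 2).
μ=5: eigenvector (-1, -1).
P = [[1, -1], [2, -1]], D = diag(-1, 5), P⁻¹ = [[-1, 1], [-2, 1]].
Q⁴ = P·diag(1, 625)·P⁻¹ = [[1249, -624], [1248, -623]].
The requested entry is 1249.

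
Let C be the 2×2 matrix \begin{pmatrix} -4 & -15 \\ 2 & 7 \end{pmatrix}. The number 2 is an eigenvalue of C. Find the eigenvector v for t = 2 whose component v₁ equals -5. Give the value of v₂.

C − 2I = [[-6, -15], [2, 5]].
Solving (C − 2I)v = 0 gives the eigenspace spanned by (-5, 2).
With v₁ = -5, v = (-5, 2), so v₂ = 2.

2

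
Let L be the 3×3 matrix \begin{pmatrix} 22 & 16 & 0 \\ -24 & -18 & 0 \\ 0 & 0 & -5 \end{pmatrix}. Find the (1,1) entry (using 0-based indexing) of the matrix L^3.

Characteristic polynomial: μ^3 + μ^2 - 32μ - 60 = (μ - 6)(μ + 2)(μ + 5), so the eigenvalues are -5, -2, 6.
μ=-2: eigenvector (-2, 3, 0).
μ=6: eigenvector (1, -1, 0).
μ=-5: eigenvector (0, 0, 1).
P = [[-2, 1, 0], [3, -1, 0], [0, 0, 1]], D = diag(-2, 6, -5), P⁻¹ = [[1, 1, 0], [3, 2, 0], [0, 0, 1]].
L³ = P·diag(-8, 216, -125)·P⁻¹ = [[664, 448, 0], [-672, -456, 0], [0, 0, -125]].
The requested entry is -456.

-456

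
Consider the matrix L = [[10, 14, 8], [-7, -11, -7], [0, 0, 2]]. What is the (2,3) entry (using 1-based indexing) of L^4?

175

Characteristic polynomial: λ^3 - λ^2 - 14λ + 24 = (λ - 3)(λ - 2)(λ + 4), so the eigenvalues are -4, 2, 3.
λ=3: eigenvector (-2, 1, 0).
λ=-4: eigenvector (-1, 1, 0).
λ=2: eigenvector (-1, 0, 1).
P = [[-2, -1, -1], [1, 1, 0], [0, 0, 1]], D = diag(3, -4, 2), P⁻¹ = [[-1, -1, -1], [1, 2, 1], [0, 0, 1]].
L⁴ = P·diag(81, 256, 16)·P⁻¹ = [[-94, -350, -110], [175, 431, 175], [0, 0, 16]].
The requested entry is 175.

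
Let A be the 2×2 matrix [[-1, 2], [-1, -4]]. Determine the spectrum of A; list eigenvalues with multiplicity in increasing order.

-3, -2

Characteristic polynomial: p(μ) = μ^2 + 5μ + 6 = (μ + 2)(μ + 3).
Roots (with multiplicity): -3, -2.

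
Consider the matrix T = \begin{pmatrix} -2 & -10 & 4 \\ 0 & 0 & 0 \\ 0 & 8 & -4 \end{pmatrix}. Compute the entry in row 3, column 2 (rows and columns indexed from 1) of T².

Characteristic polynomial: s^3 + 6s^2 + 8s = s(s + 2)(s + 4), so the eigenvalues are -4, -2, 0.
s=-2: eigenvector (1, 0, 0).
s=0: eigenvector (-1, 1, 2).
s=-4: eigenvector (-2, 0, 1).
P = [[1, -1, -2], [0, 1, 0], [0, 2, 1]], D = diag(-2, 0, -4), P⁻¹ = [[1, -3, 2], [0, 1, 0], [0, -2, 1]].
T² = P·diag(4, 0, 16)·P⁻¹ = [[4, 52, -24], [0, 0, 0], [0, -32, 16]].
The requested entry is -32.

-32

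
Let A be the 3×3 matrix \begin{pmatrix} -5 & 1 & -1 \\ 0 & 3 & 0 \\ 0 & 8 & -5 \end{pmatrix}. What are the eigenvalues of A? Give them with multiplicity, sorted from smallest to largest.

Characteristic polynomial: p(λ) = λ^3 + 7λ^2 - 5λ - 75 = (λ - 3)(λ + 5)^2.
Roots (with multiplicity): -5, -5, 3.

-5, -5, 3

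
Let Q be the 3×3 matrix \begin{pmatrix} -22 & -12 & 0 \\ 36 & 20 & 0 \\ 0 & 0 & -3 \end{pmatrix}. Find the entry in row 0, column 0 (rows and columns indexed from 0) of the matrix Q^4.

Characteristic polynomial: s^3 + 5s^2 - 2s - 24 = (s - 2)(s + 3)(s + 4), so the eigenvalues are -4, -3, 2.
s=2: eigenvector (1, -2, 0).
s=-3: eigenvector (0, 0, 1).
s=-4: eigenvector (2, -3, 0).
P = [[1, 0, 2], [-2, 0, -3], [0, 1, 0]], D = diag(2, -3, -4), P⁻¹ = [[-3, -2, 0], [0, 0, 1], [2, 1, 0]].
Q⁴ = P·diag(16, 81, 256)·P⁻¹ = [[976, 480, 0], [-1440, -704, 0], [0, 0, 81]].
The requested entry is 976.

976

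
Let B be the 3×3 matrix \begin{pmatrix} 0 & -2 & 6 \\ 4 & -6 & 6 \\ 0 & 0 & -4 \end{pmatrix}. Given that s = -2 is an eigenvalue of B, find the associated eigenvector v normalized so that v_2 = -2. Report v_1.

B + 2I = [[2, -2, 6], [4, -4, 6], [0, 0, -2]].
Solving (B + 2I)v = 0 gives the eigenspace spanned by (-2, -2, 0).
With v_2 = -2, v = (-2, -2, 0), so v_1 = -2.

-2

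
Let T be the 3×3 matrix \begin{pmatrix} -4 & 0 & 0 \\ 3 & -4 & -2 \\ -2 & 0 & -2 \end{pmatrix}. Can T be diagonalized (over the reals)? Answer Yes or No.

No

Characteristic polynomial: p(s) = s^3 + 10s^2 + 32s + 32 = (s + 2)(s + 4)^2.
s = -4 has algebraic multiplicity 2; rank(T + 4I) = 2, so geometric multiplicity = 1.
Geometric multiplicity < algebraic multiplicity, so T is not diagonalizable.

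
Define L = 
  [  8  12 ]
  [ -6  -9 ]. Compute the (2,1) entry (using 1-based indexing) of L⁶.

Characteristic polynomial: μ^2 + μ = μ(μ + 1), so the eigenvalues are -1, 0.
μ=0: eigenvector (-3, 2).
μ=-1: eigenvector (4, -3).
P = [[-3, 4], [2, -3]], D = diag(0, -1), P⁻¹ = [[-3, -4], [-2, -3]].
L⁶ = P·diag(0, 1)·P⁻¹ = [[-8, -12], [6, 9]].
The requested entry is 6.

6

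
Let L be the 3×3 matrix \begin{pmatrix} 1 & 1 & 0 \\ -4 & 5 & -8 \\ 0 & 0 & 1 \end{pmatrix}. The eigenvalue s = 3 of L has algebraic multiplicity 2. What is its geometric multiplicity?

1

L − 3I = [[-2, 1, 0], [-4, 2, -8], [0, 0, -2]].
This matrix has rank 2, so its null space has dimension 3 − 2 = 1.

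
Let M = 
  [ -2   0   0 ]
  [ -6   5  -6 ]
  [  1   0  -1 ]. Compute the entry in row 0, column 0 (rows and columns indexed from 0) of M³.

-8

Characteristic polynomial: r^3 - 2r^2 - 13r - 10 = (r - 5)(r + 1)(r + 2), so the eigenvalues are -2, -1, 5.
r=-2: eigenvector (1, 0, -1).
r=-1: eigenvector (0, 1, 1).
r=5: eigenvector (0, 1, 0).
P = [[1, 0, 0], [0, 1, 1], [-1, 1, 0]], D = diag(-2, -1, 5), P⁻¹ = [[1, 0, 0], [1, 0, 1], [-1, 1, -1]].
M³ = P·diag(-8, -1, 125)·P⁻¹ = [[-8, 0, 0], [-126, 125, -126], [7, 0, -1]].
The requested entry is -8.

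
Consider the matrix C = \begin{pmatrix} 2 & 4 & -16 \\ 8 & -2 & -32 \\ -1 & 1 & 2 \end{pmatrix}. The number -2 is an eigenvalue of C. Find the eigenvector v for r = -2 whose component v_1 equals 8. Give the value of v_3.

C + 2I = [[4, 4, -16], [8, 0, -32], [-1, 1, 4]].
Solving (C + 2I)v = 0 gives the eigenspace spanned by (8, 0, 2).
With v_1 = 8, v = (8, 0, 2), so v_3 = 2.

2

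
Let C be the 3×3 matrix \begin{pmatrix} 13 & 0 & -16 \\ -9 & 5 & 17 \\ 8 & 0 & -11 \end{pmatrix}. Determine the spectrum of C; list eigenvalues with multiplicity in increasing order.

Characteristic polynomial: p(μ) = μ^3 - 7μ^2 - 5μ + 75 = (μ - 5)^2(μ + 3).
Roots (with multiplicity): -3, 5, 5.

-3, 5, 5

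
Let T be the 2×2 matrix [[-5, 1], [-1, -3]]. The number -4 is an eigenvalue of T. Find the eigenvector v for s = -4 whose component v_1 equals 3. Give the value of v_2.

T + 4I = [[-1, 1], [-1, 1]].
Solving (T + 4I)v = 0 gives the eigenspace spanned by (3, 3).
With v_1 = 3, v = (3, 3), so v_2 = 3.

3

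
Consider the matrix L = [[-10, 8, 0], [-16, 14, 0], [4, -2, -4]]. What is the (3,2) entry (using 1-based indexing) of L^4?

240

Characteristic polynomial: t^3 - 28t - 48 = (t - 6)(t + 2)(t + 4), so the eigenvalues are -4, -2, 6.
t=-2: eigenvector (1, 1, 1).
t=6: eigenvector (1, 2, 0).
t=-4: eigenvector (0, 0, 1).
P = [[1, 1, 0], [1, 2, 0], [1, 0, 1]], D = diag(-2, 6, -4), P⁻¹ = [[2, -1, 0], [-1, 1, 0], [-2, 1, 1]].
L⁴ = P·diag(16, 1296, 256)·P⁻¹ = [[-1264, 1280, 0], [-2560, 2576, 0], [-480, 240, 256]].
The requested entry is 240.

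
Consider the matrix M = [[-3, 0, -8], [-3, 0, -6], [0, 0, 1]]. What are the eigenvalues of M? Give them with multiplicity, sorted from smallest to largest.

-3, 0, 1

Characteristic polynomial: p(t) = t^3 + 2t^2 - 3t = t(t - 1)(t + 3).
Roots (with multiplicity): -3, 0, 1.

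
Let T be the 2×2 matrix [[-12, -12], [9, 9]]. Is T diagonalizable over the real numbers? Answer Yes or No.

Yes

Characteristic polynomial: p(r) = r^2 + 3r = r(r + 3).
All 2 eigenvalues are distinct, so T is diagonalizable.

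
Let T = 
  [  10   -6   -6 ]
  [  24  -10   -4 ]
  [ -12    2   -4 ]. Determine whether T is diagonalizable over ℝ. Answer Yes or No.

Yes

Characteristic polynomial: p(r) = r^3 + 4r^2 - 20r - 48 = (r - 4)(r + 2)(r + 6).
All 3 eigenvalues are distinct, so T is diagonalizable.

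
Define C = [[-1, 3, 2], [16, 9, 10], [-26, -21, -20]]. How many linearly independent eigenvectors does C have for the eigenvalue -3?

1

C + 3I = [[2, 3, 2], [16, 12, 10], [-26, -21, -17]].
This matrix has rank 2, so its null space has dimension 3 − 2 = 1.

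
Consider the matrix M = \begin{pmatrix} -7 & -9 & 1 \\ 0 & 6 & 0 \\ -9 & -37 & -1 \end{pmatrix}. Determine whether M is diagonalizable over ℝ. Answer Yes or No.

Characteristic polynomial: p(λ) = λ^3 + 2λ^2 - 32λ - 96 = (λ - 6)(λ + 4)^2.
λ = -4 has algebraic multiplicity 2; rank(M + 4I) = 2, so geometric multiplicity = 1.
Geometric multiplicity < algebraic multiplicity, so M is not diagonalizable.

No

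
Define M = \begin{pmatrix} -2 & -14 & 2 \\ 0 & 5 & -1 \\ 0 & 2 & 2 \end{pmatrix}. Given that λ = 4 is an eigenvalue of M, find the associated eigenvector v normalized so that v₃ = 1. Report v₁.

-2

M − 4I = [[-6, -14, 2], [0, 1, -1], [0, 2, -2]].
Solving (M − 4I)v = 0 gives the eigenspace spanned by (-2, 1, 1).
With v₃ = 1, v = (-2, 1, 1), so v₁ = -2.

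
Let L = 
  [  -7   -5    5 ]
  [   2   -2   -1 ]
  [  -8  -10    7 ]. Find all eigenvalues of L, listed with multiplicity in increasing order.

-3, -2, 3

Characteristic polynomial: p(s) = s^3 + 2s^2 - 9s - 18 = (s - 3)(s + 2)(s + 3).
Roots (with multiplicity): -3, -2, 3.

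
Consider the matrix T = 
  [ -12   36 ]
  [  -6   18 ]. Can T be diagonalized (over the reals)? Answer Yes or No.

Characteristic polynomial: p(λ) = λ^2 - 6λ = λ(λ - 6).
All 2 eigenvalues are distinct, so T is diagonalizable.

Yes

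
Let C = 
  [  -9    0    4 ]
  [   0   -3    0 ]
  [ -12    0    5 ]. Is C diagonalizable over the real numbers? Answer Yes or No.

Characteristic polynomial: p(μ) = μ^3 + 7μ^2 + 15μ + 9 = (μ + 1)(μ + 3)^2.
μ = -3 has algebraic multiplicity 2; rank(C + 3I) = 1, so geometric multiplicity = 2.
Every eigenvalue has geometric = algebraic multiplicity, so C is diagonalizable.

Yes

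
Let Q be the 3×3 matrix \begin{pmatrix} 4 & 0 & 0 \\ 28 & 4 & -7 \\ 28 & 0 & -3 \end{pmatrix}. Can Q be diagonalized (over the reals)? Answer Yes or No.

Yes

Characteristic polynomial: p(μ) = μ^3 - 5μ^2 - 8μ + 48 = (μ - 4)^2(μ + 3).
μ = 4 has algebraic multiplicity 2; rank(Q − 4I) = 1, so geometric multiplicity = 2.
Every eigenvalue has geometric = algebraic multiplicity, so Q is diagonalizable.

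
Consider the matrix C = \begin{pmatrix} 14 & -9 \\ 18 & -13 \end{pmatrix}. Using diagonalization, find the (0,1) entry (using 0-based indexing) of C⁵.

Characteristic polynomial: t^2 - t - 20 = (t - 5)(t + 4), so the eigenvalues are -4, 5.
t=-4: eigenvector (1, 2).
t=5: eigenvector (1, 1).
P = [[1, 1], [2, 1]], D = diag(-4, 5), P⁻¹ = [[-1, 1], [2, -1]].
C⁵ = P·diag(-1024, 3125)·P⁻¹ = [[7274, -4149], [8298, -5173]].
The requested entry is -4149.

-4149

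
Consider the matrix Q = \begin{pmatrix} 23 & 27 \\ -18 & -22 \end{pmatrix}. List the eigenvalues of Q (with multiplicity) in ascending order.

-4, 5

Characteristic polynomial: p(t) = t^2 - t - 20 = (t - 5)(t + 4).
Roots (with multiplicity): -4, 5.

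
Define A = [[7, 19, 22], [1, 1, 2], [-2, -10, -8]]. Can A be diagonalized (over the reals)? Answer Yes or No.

Characteristic polynomial: p(λ) = λ^3 - 12λ + 16 = (λ - 2)^2(λ + 4).
λ = 2 has algebraic multiplicity 2; rank(A − 2I) = 2, so geometric multiplicity = 1.
Geometric multiplicity < algebraic multiplicity, so A is not diagonalizable.

No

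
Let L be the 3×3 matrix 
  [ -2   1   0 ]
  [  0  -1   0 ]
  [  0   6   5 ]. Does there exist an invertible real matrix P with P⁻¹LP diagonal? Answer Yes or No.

Characteristic polynomial: p(t) = t^3 - 2t^2 - 13t - 10 = (t - 5)(t + 1)(t + 2).
All 3 eigenvalues are distinct, so L is diagonalizable.

Yes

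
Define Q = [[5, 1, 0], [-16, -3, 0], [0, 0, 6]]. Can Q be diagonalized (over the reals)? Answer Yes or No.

Characteristic polynomial: p(s) = s^3 - 8s^2 + 13s - 6 = (s - 6)(s - 1)^2.
s = 1 has algebraic multiplicity 2; rank(Q − 1I) = 2, so geometric multiplicity = 1.
Geometric multiplicity < algebraic multiplicity, so Q is not diagonalizable.

No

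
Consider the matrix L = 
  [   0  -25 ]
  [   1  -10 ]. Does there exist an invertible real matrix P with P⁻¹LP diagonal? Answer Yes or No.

No

Characteristic polynomial: p(s) = s^2 + 10s + 25 = (s + 5)^2.
s = -5 has algebraic multiplicity 2; rank(L + 5I) = 1, so geometric multiplicity = 1.
Geometric multiplicity < algebraic multiplicity, so L is not diagonalizable.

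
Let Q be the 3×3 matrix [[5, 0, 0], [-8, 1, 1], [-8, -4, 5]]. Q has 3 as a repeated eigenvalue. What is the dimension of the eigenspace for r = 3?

Q − 3I = [[2, 0, 0], [-8, -2, 1], [-8, -4, 2]].
This matrix has rank 2, so its null space has dimension 3 − 2 = 1.

1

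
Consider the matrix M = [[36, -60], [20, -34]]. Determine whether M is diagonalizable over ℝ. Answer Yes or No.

Yes

Characteristic polynomial: p(r) = r^2 - 2r - 24 = (r - 6)(r + 4).
All 2 eigenvalues are distinct, so M is diagonalizable.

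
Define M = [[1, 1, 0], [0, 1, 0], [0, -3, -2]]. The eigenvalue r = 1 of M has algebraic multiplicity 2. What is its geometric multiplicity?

M − 1I = [[0, 1, 0], [0, 0, 0], [0, -3, -3]].
This matrix has rank 2, so its null space has dimension 3 − 2 = 1.

1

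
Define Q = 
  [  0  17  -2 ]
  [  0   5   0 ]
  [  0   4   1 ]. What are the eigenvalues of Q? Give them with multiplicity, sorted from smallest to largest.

Characteristic polynomial: p(μ) = μ^3 - 6μ^2 + 5μ = μ(μ - 5)(μ - 1).
Roots (with multiplicity): 0, 1, 5.

0, 1, 5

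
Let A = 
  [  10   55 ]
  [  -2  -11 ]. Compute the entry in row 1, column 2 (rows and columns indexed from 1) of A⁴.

Characteristic polynomial: t^2 + t = t(t + 1), so the eigenvalues are -1, 0.
t=0: eigenvector (11, -2).
t=-1: eigenvector (-5, 1).
P = [[11, -5], [-2, 1]], D = diag(0, -1), P⁻¹ = [[1, 5], [2, 11]].
A⁴ = P·diag(0, 1)·P⁻¹ = [[-10, -55], [2, 11]].
The requested entry is -55.

-55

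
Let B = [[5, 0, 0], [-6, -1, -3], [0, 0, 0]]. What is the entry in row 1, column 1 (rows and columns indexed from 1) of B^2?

25

Characteristic polynomial: λ^3 - 4λ^2 - 5λ = λ(λ - 5)(λ + 1), so the eigenvalues are -1, 0, 5.
λ=0: eigenvector (0, -3, 1).
λ=-1: eigenvector (0, 1, 0).
λ=5: eigenvector (1, -1, 0).
P = [[0, 0, 1], [-3, 1, -1], [1, 0, 0]], D = diag(0, -1, 5), P⁻¹ = [[0, 0, 1], [1, 1, 3], [1, 0, 0]].
B² = P·diag(0, 1, 25)·P⁻¹ = [[25, 0, 0], [-24, 1, 3], [0, 0, 0]].
The requested entry is 25.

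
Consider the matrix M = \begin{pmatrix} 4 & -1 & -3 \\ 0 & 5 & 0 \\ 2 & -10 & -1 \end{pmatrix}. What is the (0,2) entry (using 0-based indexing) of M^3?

Characteristic polynomial: λ^3 - 8λ^2 + 17λ - 10 = (λ - 5)(λ - 2)(λ - 1), so the eigenvalues are 1, 2, 5.
λ=2: eigenvector (3, 0, 2).
λ=5: eigenvector (2, 1, -1).
λ=1: eigenvector (1, 0, 1).
P = [[3, 2, 1], [0, 1, 0], [2, -1, 1]], D = diag(2, 5, 1), P⁻¹ = [[1, -3, -1], [0, 1, 0], [-2, 7, 3]].
M³ = P·diag(8, 125, 1)·P⁻¹ = [[22, 185, -21], [0, 125, 0], [14, -166, -13]].
The requested entry is -21.

-21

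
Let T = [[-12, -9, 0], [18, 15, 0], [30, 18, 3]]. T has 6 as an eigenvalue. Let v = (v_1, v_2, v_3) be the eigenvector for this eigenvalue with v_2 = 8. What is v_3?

T − 6I = [[-18, -9, 0], [18, 9, 0], [30, 18, -3]].
Solving (T − 6I)v = 0 gives the eigenspace spanned by (-4, 8, 8).
With v_2 = 8, v = (-4, 8, 8), so v_3 = 8.

8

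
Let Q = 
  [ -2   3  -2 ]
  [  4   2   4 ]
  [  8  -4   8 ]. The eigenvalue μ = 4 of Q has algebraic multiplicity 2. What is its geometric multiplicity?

1

Q − 4I = [[-6, 3, -2], [4, -2, 4], [8, -4, 4]].
This matrix has rank 2, so its null space has dimension 3 − 2 = 1.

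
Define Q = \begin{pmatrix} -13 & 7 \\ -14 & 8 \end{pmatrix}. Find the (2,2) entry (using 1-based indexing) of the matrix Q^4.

Characteristic polynomial: λ^2 + 5λ - 6 = (λ - 1)(λ + 6), so the eigenvalues are -6, 1.
λ=1: eigenvector (1, 2).
λ=-6: eigenvector (-1, -1).
P = [[1, -1], [2, -1]], D = diag(1, -6), P⁻¹ = [[-1, 1], [-2, 1]].
Q⁴ = P·diag(1, 1296)·P⁻¹ = [[2591, -1295], [2590, -1294]].
The requested entry is -1294.

-1294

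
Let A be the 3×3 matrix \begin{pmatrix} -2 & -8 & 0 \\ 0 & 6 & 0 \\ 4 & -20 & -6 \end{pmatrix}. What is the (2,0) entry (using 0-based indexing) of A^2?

-32

Characteristic polynomial: λ^3 + 2λ^2 - 36λ - 72 = (λ - 6)(λ + 2)(λ + 6), so the eigenvalues are -6, -2, 6.
λ=-2: eigenvector (1, 0, 1).
λ=6: eigenvector (-1, 1, -2).
λ=-6: eigenvector (0, 0, 1).
P = [[1, -1, 0], [0, 1, 0], [1, -2, 1]], D = diag(-2, 6, -6), P⁻¹ = [[1, 1, 0], [0, 1, 0], [-1, 1, 1]].
A² = P·diag(4, 36, 36)·P⁻¹ = [[4, -32, 0], [0, 36, 0], [-32, -32, 36]].
The requested entry is -32.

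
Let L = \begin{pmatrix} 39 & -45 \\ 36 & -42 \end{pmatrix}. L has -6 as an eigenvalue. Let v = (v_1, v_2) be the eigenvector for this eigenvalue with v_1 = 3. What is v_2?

3

L + 6I = [[45, -45], [36, -36]].
Solving (L + 6I)v = 0 gives the eigenspace spanned by (3, 3).
With v_1 = 3, v = (3, 3), so v_2 = 3.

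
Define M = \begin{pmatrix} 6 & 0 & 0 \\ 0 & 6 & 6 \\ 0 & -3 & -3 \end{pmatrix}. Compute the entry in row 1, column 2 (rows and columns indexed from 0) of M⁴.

162

Characteristic polynomial: r^3 - 9r^2 + 18r = r(r - 6)(r - 3), so the eigenvalues are 0, 3, 6.
r=0: eigenvector (0, -1, 1).
r=3: eigenvector (0, 2, -1).
r=6: eigenvector (1, 0, 0).
P = [[0, 0, 1], [-1, 2, 0], [1, -1, 0]], D = diag(0, 3, 6), P⁻¹ = [[0, 1, 2], [0, 1, 1], [1, 0, 0]].
M⁴ = P·diag(0, 81, 1296)·P⁻¹ = [[1296, 0, 0], [0, 162, 162], [0, -81, -81]].
The requested entry is 162.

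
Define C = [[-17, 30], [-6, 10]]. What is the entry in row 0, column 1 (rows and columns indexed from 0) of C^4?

-6090

Characteristic polynomial: r^2 + 7r + 10 = (r + 2)(r + 5), so the eigenvalues are -5, -2.
r=-5: eigenvector (5, 2).
r=-2: eigenvector (2, 1).
P = [[5, 2], [2, 1]], D = diag(-5, -2), P⁻¹ = [[1, -2], [-2, 5]].
C⁴ = P·diag(625, 16)·P⁻¹ = [[3061, -6090], [1218, -2420]].
The requested entry is -6090.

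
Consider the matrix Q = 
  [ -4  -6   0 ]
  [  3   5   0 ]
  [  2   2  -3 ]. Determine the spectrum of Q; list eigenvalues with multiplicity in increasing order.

-3, -1, 2

Characteristic polynomial: p(t) = t^3 + 2t^2 - 5t - 6 = (t - 2)(t + 1)(t + 3).
Roots (with multiplicity): -3, -1, 2.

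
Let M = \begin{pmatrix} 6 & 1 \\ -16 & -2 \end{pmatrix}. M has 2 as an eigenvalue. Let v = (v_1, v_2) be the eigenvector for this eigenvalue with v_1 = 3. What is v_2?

M − 2I = [[4, 1], [-16, -4]].
Solving (M − 2I)v = 0 gives the eigenspace spanned by (3, -12).
With v_1 = 3, v = (3, -12), so v_2 = -12.

-12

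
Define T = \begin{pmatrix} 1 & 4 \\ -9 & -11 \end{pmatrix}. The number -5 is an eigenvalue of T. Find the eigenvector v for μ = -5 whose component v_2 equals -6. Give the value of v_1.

T + 5I = [[6, 4], [-9, -6]].
Solving (T + 5I)v = 0 gives the eigenspace spanned by (4, -6).
With v_2 = -6, v = (4, -6), so v_1 = 4.

4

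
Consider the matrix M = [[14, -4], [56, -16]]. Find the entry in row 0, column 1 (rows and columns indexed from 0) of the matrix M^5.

-64

Characteristic polynomial: μ^2 + 2μ = μ(μ + 2), so the eigenvalues are -2, 0.
μ=-2: eigenvector (1, 4).
μ=0: eigenvector (-2, -7).
P = [[1, -2], [4, -7]], D = diag(-2, 0), P⁻¹ = [[-7, 2], [-4, 1]].
M⁵ = P·diag(-32, 0)·P⁻¹ = [[224, -64], [896, -256]].
The requested entry is -64.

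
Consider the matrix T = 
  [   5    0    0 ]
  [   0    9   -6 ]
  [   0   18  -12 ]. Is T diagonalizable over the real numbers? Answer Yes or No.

Characteristic polynomial: p(s) = s^3 - 2s^2 - 15s = s(s - 5)(s + 3).
All 3 eigenvalues are distinct, so T is diagonalizable.

Yes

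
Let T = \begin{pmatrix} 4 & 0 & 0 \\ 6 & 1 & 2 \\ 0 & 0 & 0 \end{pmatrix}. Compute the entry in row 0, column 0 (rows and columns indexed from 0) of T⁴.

Characteristic polynomial: r^3 - 5r^2 + 4r = r(r - 4)(r - 1), so the eigenvalues are 0, 1, 4.
r=4: eigenvector (1, 2, 0).
r=1: eigenvector (0, 1, 0).
r=0: eigenvector (0, -2, 1).
P = [[1, 0, 0], [2, 1, -2], [0, 0, 1]], D = diag(4, 1, 0), P⁻¹ = [[1, 0, 0], [-2, 1, 2], [0, 0, 1]].
T⁴ = P·diag(256, 1, 0)·P⁻¹ = [[256, 0, 0], [510, 1, 2], [0, 0, 0]].
The requested entry is 256.

256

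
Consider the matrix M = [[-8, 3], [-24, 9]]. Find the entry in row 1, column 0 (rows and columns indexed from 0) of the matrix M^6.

-24

Characteristic polynomial: s^2 - s = s(s - 1), so the eigenvalues are 0, 1.
s=1: eigenvector (1, 3).
s=0: eigenvector (-3, -8).
P = [[1, -3], [3, -8]], D = diag(1, 0), P⁻¹ = [[-8, 3], [-3, 1]].
M⁶ = P·diag(1, 0)·P⁻¹ = [[-8, 3], [-24, 9]].
The requested entry is -24.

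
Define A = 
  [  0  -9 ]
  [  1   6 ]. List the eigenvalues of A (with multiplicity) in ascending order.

Characteristic polynomial: p(s) = s^2 - 6s + 9 = (s - 3)^2.
Roots (with multiplicity): 3, 3.

3, 3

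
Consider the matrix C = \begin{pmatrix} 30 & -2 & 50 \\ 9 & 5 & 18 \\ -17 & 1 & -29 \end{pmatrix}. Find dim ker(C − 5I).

1

C − 5I = [[25, -2, 50], [9, 0, 18], [-17, 1, -34]].
This matrix has rank 2, so its null space has dimension 3 − 2 = 1.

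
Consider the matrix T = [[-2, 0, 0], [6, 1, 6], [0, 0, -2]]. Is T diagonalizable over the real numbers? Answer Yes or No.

Characteristic polynomial: p(s) = s^3 + 3s^2 - 4 = (s - 1)(s + 2)^2.
s = -2 has algebraic multiplicity 2; rank(T + 2I) = 1, so geometric multiplicity = 2.
Every eigenvalue has geometric = algebraic multiplicity, so T is diagonalizable.

Yes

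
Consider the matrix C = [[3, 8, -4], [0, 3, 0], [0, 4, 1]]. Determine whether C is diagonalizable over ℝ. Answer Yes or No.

Yes

Characteristic polynomial: p(μ) = μ^3 - 7μ^2 + 15μ - 9 = (μ - 3)^2(μ - 1).
μ = 3 has algebraic multiplicity 2; rank(C − 3I) = 1, so geometric multiplicity = 2.
Every eigenvalue has geometric = algebraic multiplicity, so C is diagonalizable.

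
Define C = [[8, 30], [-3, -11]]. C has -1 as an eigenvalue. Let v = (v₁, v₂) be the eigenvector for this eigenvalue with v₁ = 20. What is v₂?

-6

C + 1I = [[9, 30], [-3, -10]].
Solving (C + 1I)v = 0 gives the eigenspace spanned by (20, -6).
With v₁ = 20, v = (20, -6), so v₂ = -6.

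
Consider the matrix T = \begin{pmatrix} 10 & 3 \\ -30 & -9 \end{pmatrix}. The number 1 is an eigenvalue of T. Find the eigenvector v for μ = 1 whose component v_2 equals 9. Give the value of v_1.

T − 1I = [[9, 3], [-30, -10]].
Solving (T − 1I)v = 0 gives the eigenspace spanned by (-3, 9).
With v_2 = 9, v = (-3, 9), so v_1 = -3.

-3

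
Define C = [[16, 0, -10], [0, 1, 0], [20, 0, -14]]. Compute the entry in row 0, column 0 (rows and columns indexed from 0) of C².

56

Characteristic polynomial: r^3 - 3r^2 - 22r + 24 = (r - 6)(r - 1)(r + 4), so the eigenvalues are -4, 1, 6.
r=-4: eigenvector (1, 0, 2).
r=1: eigenvector (0, 1, 0).
r=6: eigenvector (-1, 0, -1).
P = [[1, 0, -1], [0, 1, 0], [2, 0, -1]], D = diag(-4, 1, 6), P⁻¹ = [[-1, 0, 1], [0, 1, 0], [-2, 0, 1]].
C² = P·diag(16, 1, 36)·P⁻¹ = [[56, 0, -20], [0, 1, 0], [40, 0, -4]].
The requested entry is 56.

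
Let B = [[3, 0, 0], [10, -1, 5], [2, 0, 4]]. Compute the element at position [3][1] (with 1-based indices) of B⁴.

350

Characteristic polynomial: μ^3 - 6μ^2 + 5μ + 12 = (μ - 4)(μ - 3)(μ + 1), so the eigenvalues are -1, 3, 4.
μ=-1: eigenvector (0, 1, 0).
μ=3: eigenvector (1, 0, -2).
μ=4: eigenvector (0, 1, 1).
P = [[0, 1, 0], [1, 0, 1], [0, -2, 1]], D = diag(-1, 3, 4), P⁻¹ = [[-2, 1, -1], [1, 0, 0], [2, 0, 1]].
B⁴ = P·diag(1, 81, 256)·P⁻¹ = [[81, 0, 0], [510, 1, 255], [350, 0, 256]].
The requested entry is 350.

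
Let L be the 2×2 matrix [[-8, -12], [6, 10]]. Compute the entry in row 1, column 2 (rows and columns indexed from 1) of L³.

-144

Characteristic polynomial: μ^2 - 2μ - 8 = (μ - 4)(μ + 2), so the eigenvalues are -2, 4.
μ=-2: eigenvector (2, -1).
μ=4: eigenvector (-1, 1).
P = [[2, -1], [-1, 1]], D = diag(-2, 4), P⁻¹ = [[1, 1], [1, 2]].
L³ = P·diag(-8, 64)·P⁻¹ = [[-80, -144], [72, 136]].
The requested entry is -144.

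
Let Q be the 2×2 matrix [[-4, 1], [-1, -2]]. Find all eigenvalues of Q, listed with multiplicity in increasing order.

Characteristic polynomial: p(s) = s^2 + 6s + 9 = (s + 3)^2.
Roots (with multiplicity): -3, -3.

-3, -3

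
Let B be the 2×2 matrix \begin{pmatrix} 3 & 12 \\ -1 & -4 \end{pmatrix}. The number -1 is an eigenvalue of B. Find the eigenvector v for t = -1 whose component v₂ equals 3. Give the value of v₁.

B + 1I = [[4, 12], [-1, -3]].
Solving (B + 1I)v = 0 gives the eigenspace spanned by (-9, 3).
With v₂ = 3, v = (-9, 3), so v₁ = -9.

-9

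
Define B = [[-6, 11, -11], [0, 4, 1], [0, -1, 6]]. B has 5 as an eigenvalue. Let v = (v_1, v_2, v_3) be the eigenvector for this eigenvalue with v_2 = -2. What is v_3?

-2

B − 5I = [[-11, 11, -11], [0, -1, 1], [0, -1, 1]].
Solving (B − 5I)v = 0 gives the eigenspace spanned by (0, -2, -2).
With v_2 = -2, v = (0, -2, -2), so v_3 = -2.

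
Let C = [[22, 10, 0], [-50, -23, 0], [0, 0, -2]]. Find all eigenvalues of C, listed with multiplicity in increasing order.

-3, -2, 2

Characteristic polynomial: p(λ) = λ^3 + 3λ^2 - 4λ - 12 = (λ - 2)(λ + 2)(λ + 3).
Roots (with multiplicity): -3, -2, 2.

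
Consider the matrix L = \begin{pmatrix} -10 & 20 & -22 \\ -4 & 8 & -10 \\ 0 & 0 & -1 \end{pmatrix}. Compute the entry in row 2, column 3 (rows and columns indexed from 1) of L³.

Characteristic polynomial: s^3 + 3s^2 + 2s = s(s + 1)(s + 2), so the eigenvalues are -2, -1, 0.
s=-2: eigenvector (5, 2, 0).
s=0: eigenvector (2, 1, 0).
s=-1: eigenvector (2, 2, 1).
P = [[5, 2, 2], [2, 1, 2], [0, 0, 1]], D = diag(-2, 0, -1), P⁻¹ = [[1, -2, 2], [-2, 5, -6], [0, 0, 1]].
L³ = P·diag(-8, 0, -1)·P⁻¹ = [[-40, 80, -82], [-16, 32, -34], [0, 0, -1]].
The requested entry is -34.

-34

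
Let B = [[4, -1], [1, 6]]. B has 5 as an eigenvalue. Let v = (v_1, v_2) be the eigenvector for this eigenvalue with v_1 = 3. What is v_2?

-3

B − 5I = [[-1, -1], [1, 1]].
Solving (B − 5I)v = 0 gives the eigenspace spanned by (3, -3).
With v_1 = 3, v = (3, -3), so v_2 = -3.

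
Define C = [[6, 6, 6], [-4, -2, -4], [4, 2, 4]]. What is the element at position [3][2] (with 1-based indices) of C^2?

Characteristic polynomial: r^3 - 8r^2 + 12r = r(r - 6)(r - 2), so the eigenvalues are 0, 2, 6.
r=6: eigenvector (1, -1, 1).
r=2: eigenvector (0, 1, -1).
r=0: eigenvector (-1, 0, 1).
P = [[1, 0, -1], [-1, 1, 0], [1, -1, 1]], D = diag(6, 2, 0), P⁻¹ = [[1, 1, 1], [1, 2, 1], [0, 1, 1]].
C² = P·diag(36, 4, 0)·P⁻¹ = [[36, 36, 36], [-32, -28, -32], [32, 28, 32]].
The requested entry is 28.

28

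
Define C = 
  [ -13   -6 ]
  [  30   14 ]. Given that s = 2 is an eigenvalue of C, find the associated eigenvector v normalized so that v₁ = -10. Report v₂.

C − 2I = [[-15, -6], [30, 12]].
Solving (C − 2I)v = 0 gives the eigenspace spanned by (-10, 25).
With v₁ = -10, v = (-10, 25), so v₂ = 25.

25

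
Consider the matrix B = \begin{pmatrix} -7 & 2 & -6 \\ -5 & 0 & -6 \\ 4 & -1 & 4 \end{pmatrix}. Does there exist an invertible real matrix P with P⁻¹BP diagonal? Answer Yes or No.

Characteristic polynomial: p(r) = r^3 + 3r^2 - 4 = (r - 1)(r + 2)^2.
r = -2 has algebraic multiplicity 2; rank(B + 2I) = 2, so geometric multiplicity = 1.
Geometric multiplicity < algebraic multiplicity, so B is not diagonalizable.

No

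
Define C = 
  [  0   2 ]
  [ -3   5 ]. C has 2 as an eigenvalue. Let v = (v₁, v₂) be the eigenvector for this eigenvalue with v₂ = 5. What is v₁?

C − 2I = [[-2, 2], [-3, 3]].
Solving (C − 2I)v = 0 gives the eigenspace spanned by (5, 5).
With v₂ = 5, v = (5, 5), so v₁ = 5.

5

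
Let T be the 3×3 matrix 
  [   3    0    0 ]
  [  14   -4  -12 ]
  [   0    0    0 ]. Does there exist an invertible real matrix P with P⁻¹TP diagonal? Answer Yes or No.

Characteristic polynomial: p(μ) = μ^3 + μ^2 - 12μ = μ(μ - 3)(μ + 4).
All 3 eigenvalues are distinct, so T is diagonalizable.

Yes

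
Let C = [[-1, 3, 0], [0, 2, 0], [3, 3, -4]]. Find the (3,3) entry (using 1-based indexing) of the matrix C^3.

-64

Characteristic polynomial: s^3 + 3s^2 - 6s - 8 = (s - 2)(s + 1)(s + 4), so the eigenvalues are -4, -1, 2.
s=-4: eigenvector (0, 0, -1).
s=-1: eigenvector (1, 0, 1).
s=2: eigenvector (1, 1, 1).
P = [[0, 1, 1], [0, 0, 1], [-1, 1, 1]], D = diag(-4, -1, 2), P⁻¹ = [[1, 0, -1], [1, -1, 0], [0, 1, 0]].
C³ = P·diag(-64, -1, 8)·P⁻¹ = [[-1, 9, 0], [0, 8, 0], [63, 9, -64]].
The requested entry is -64.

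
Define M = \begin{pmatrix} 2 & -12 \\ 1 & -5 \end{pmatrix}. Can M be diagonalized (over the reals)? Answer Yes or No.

Characteristic polynomial: p(s) = s^2 + 3s + 2 = (s + 1)(s + 2).
All 2 eigenvalues are distinct, so M is diagonalizable.

Yes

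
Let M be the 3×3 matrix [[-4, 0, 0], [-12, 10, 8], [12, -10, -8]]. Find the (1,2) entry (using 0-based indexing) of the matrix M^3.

Characteristic polynomial: μ^3 + 2μ^2 - 8μ = μ(μ - 2)(μ + 4), so the eigenvalues are -4, 0, 2.
μ=2: eigenvector (0, 1, -1).
μ=-4: eigenvector (1, 2, -2).
μ=0: eigenvector (0, -4, 5).
P = [[0, 1, 0], [1, 2, -4], [-1, -2, 5]], D = diag(2, -4, 0), P⁻¹ = [[-2, 5, 4], [1, 0, 0], [0, 1, 1]].
M³ = P·diag(8, -64, 0)·P⁻¹ = [[-64, 0, 0], [-144, 40, 32], [144, -40, -32]].
The requested entry is 32.

32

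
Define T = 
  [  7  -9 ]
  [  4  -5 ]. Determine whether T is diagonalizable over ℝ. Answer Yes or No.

Characteristic polynomial: p(λ) = λ^2 - 2λ + 1 = (λ - 1)^2.
λ = 1 has algebraic multiplicity 2; rank(T − 1I) = 1, so geometric multiplicity = 1.
Geometric multiplicity < algebraic multiplicity, so T is not diagonalizable.

No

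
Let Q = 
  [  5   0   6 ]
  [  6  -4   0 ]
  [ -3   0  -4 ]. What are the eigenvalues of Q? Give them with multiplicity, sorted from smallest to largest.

-4, -1, 2

Characteristic polynomial: p(r) = r^3 + 3r^2 - 6r - 8 = (r - 2)(r + 1)(r + 4).
Roots (with multiplicity): -4, -1, 2.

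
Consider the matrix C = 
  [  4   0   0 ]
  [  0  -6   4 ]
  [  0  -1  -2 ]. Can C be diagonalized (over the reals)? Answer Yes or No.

No

Characteristic polynomial: p(t) = t^3 + 4t^2 - 16t - 64 = (t - 4)(t + 4)^2.
t = -4 has algebraic multiplicity 2; rank(C + 4I) = 2, so geometric multiplicity = 1.
Geometric multiplicity < algebraic multiplicity, so C is not diagonalizable.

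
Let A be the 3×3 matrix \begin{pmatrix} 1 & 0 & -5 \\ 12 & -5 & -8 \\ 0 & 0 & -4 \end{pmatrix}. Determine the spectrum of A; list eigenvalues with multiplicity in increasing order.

Characteristic polynomial: p(t) = t^3 + 8t^2 + 11t - 20 = (t - 1)(t + 4)(t + 5).
Roots (with multiplicity): -5, -4, 1.

-5, -4, 1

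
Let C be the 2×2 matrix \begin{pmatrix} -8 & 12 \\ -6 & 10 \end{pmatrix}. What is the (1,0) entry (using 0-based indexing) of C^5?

Characteristic polynomial: t^2 - 2t - 8 = (t - 4)(t + 2), so the eigenvalues are -2, 4.
t=4: eigenvector (-1, -1).
t=-2: eigenvector (2, 1).
P = [[-1, 2], [-1, 1]], D = diag(4, -2), P⁻¹ = [[1, -2], [1, -1]].
C⁵ = P·diag(1024, -32)·P⁻¹ = [[-1088, 2112], [-1056, 2080]].
The requested entry is -1056.

-1056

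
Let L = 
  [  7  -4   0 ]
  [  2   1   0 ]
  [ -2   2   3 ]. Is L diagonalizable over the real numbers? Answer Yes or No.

Characteristic polynomial: p(r) = r^3 - 11r^2 + 39r - 45 = (r - 5)(r - 3)^2.
r = 3 has algebraic multiplicity 2; rank(L − 3I) = 1, so geometric multiplicity = 2.
Every eigenvalue has geometric = algebraic multiplicity, so L is diagonalizable.

Yes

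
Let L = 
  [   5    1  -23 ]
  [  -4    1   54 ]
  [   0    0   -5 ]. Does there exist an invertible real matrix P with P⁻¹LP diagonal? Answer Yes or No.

Characteristic polynomial: p(μ) = μ^3 - μ^2 - 21μ + 45 = (μ - 3)^2(μ + 5).
μ = 3 has algebraic multiplicity 2; rank(L − 3I) = 2, so geometric multiplicity = 1.
Geometric multiplicity < algebraic multiplicity, so L is not diagonalizable.

No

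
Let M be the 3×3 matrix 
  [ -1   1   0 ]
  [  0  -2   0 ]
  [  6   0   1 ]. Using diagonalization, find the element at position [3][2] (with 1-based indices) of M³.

Characteristic polynomial: s^3 + 2s^2 - s - 2 = (s - 1)(s + 1)(s + 2), so the eigenvalues are -2, -1, 1.
s=-2: eigenvector (-1, 1, 2).
s=-1: eigenvector (1, 0, -3).
s=1: eigenvector (0, 0, 1).
P = [[-1, 1, 0], [1, 0, 0], [2, -3, 1]], D = diag(-2, -1, 1), P⁻¹ = [[0, 1, 0], [1, 1, 0], [3, 1, 1]].
M³ = P·diag(-8, -1, 1)·P⁻¹ = [[-1, 7, 0], [0, -8, 0], [6, -12, 1]].
The requested entry is -12.

-12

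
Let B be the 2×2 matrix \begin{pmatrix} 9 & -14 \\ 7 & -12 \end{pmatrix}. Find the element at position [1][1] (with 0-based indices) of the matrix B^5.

-6282

Characteristic polynomial: s^2 + 3s - 10 = (s - 2)(s + 5), so the eigenvalues are -5, 2.
s=2: eigenvector (2, 1).
s=-5: eigenvector (1, 1).
P = [[2, 1], [1, 1]], D = diag(2, -5), P⁻¹ = [[1, -1], [-1, 2]].
B⁵ = P·diag(32, -3125)·P⁻¹ = [[3189, -6314], [3157, -6282]].
The requested entry is -6282.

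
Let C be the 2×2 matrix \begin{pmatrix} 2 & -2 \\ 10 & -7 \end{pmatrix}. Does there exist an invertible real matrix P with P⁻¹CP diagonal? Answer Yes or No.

Yes

Characteristic polynomial: p(μ) = μ^2 + 5μ + 6 = (μ + 2)(μ + 3).
All 2 eigenvalues are distinct, so C is diagonalizable.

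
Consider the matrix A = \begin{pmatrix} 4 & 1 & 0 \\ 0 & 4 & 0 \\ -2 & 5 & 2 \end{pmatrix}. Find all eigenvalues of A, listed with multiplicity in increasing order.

Characteristic polynomial: p(λ) = λ^3 - 10λ^2 + 32λ - 32 = (λ - 4)^2(λ - 2).
Roots (with multiplicity): 2, 4, 4.

2, 4, 4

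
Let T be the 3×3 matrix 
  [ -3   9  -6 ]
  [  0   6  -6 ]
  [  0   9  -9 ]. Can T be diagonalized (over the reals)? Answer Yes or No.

Yes

Characteristic polynomial: p(λ) = λ^3 + 6λ^2 + 9λ = λ(λ + 3)^2.
λ = -3 has algebraic multiplicity 2; rank(T + 3I) = 1, so geometric multiplicity = 2.
Every eigenvalue has geometric = algebraic multiplicity, so T is diagonalizable.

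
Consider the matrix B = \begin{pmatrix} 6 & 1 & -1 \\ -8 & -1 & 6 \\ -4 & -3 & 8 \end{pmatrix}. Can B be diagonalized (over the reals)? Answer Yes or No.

Characteristic polynomial: p(r) = r^3 - 13r^2 + 56r - 80 = (r - 5)(r - 4)^2.
r = 4 has algebraic multiplicity 2; rank(B − 4I) = 2, so geometric multiplicity = 1.
Geometric multiplicity < algebraic multiplicity, so B is not diagonalizable.

No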